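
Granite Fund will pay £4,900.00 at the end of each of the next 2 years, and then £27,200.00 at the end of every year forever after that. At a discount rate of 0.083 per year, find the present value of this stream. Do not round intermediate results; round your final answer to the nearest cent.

PV of 2-year annuity: £4,900.00 × [1 − (1+0.083)^−2] / 0.083 = 8702.18750
Perpetuity value at year 2: £27,200.00 / 0.083 = 327710.84337
PV of perpetuity: 327710.84337 / (1+0.083)^2 = 279404.82294
Total PV = 8702.18750 + 279404.82294 = 288107.01044

£288107.01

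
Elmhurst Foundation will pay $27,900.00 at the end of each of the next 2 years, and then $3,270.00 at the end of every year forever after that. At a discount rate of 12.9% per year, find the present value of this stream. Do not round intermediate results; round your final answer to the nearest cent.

$66487.69

PV of 2-year annuity: $27,900.00 × [1 − (1+0.129)^−2] / 0.129 = 46600.65069
Perpetuity value at year 2: $3,270.00 / 0.129 = 25348.83721
PV of perpetuity: 25348.83721 / (1+0.129)^2 = 19887.04052
Total PV = 46600.65069 + 19887.04052 = 66487.69121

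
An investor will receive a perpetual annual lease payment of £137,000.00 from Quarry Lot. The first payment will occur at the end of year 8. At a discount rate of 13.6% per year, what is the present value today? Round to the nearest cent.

Value at end of year 7: C / r = £137,000.00 / 0.136 = £1,007,352.9412
Discount to today: PV = £1,007,352.9412 / (1 + 0.136)^7 = £1,007,352.9412 / 2.441453 = £412,603.91

£412603.91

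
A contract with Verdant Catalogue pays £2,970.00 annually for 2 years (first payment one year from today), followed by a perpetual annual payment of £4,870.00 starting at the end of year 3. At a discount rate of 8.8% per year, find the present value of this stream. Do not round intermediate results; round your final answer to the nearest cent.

£51989.51

PV of 2-year annuity: £2,970.00 × [1 − (1+0.088)^−2] / 0.088 = 5238.76784
Perpetuity value at year 2: £4,870.00 / 0.088 = 55340.90909
PV of perpetuity: 55340.90909 / (1+0.088)^2 = 46750.74095
Total PV = 5238.76784 + 46750.74095 = 51989.50879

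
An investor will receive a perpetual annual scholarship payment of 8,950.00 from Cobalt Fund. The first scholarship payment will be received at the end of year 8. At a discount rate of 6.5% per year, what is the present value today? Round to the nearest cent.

88605.86

Value at end of year 7: C / r = 8,950.00 / 0.065 = 137,692.3077
Discount to today: PV = 137,692.3077 / (1 + 0.065)^7 = 137,692.3077 / 1.553987 = 88,605.86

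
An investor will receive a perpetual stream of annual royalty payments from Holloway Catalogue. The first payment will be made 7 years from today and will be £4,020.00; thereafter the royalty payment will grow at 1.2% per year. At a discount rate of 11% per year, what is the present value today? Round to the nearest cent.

Value at end of year 6: C₁ / (r − g) = £4,020.00 / (0.11 − 0.012) = £41,020.4082
Discount to today: PV = £41,020.4082 / (1 + 0.11)^6 = £41,020.4082 / 1.870415 = £21,931.19

£21931.19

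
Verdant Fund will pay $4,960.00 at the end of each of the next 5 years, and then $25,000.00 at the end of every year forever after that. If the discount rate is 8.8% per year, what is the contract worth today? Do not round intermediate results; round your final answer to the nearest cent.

$205736.11

PV of 5-year annuity: $4,960.00 × [1 − (1+0.088)^−5] / 0.088 = 19393.20418
Perpetuity value at year 5: $25,000.00 / 0.088 = 284090.90909
PV of perpetuity: 284090.90909 / (1+0.088)^5 = 186342.90417
Total PV = 19393.20418 + 186342.90417 = 205736.10834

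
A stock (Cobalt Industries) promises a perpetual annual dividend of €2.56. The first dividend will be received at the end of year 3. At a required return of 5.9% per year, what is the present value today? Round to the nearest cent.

€38.69

Value at end of year 2: C / r = €2.56 / 0.059 = €43.3898
Discount to today: PV = €43.3898 / (1 + 0.059)^2 = €43.3898 / 1.121481 = €38.69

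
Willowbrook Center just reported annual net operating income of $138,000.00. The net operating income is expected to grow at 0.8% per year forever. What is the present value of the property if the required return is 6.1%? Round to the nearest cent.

D₁ = D₀ × (1 + g) = $138,000.00 × 1.008 = $139,104.0000
Growing perpetuity: P = D₁ / (r − g) = $139,104.0000 / (0.061 − 0.008) = $2,624,603.77

$2624603.77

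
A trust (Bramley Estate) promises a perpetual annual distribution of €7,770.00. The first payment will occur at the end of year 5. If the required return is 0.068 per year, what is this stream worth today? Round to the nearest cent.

€87826.81

Value at end of year 4: C / r = €7,770.00 / 0.068 = €114,264.7059
Discount to today: PV = €114,264.7059 / (1 + 0.068)^4 = €114,264.7059 / 1.301023 = €87,826.81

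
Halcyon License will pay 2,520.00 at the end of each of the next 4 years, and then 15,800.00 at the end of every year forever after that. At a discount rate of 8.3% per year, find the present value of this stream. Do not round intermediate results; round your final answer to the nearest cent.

146668.53

PV of 4-year annuity: 2,520.00 × [1 − (1+0.083)^−4] / 0.083 = 8291.12620
Perpetuity value at year 4: 15,800.00 / 0.083 = 190361.44578
PV of perpetuity: 190361.44578 / (1+0.083)^4 = 138377.40057
Total PV = 8291.12620 + 138377.40057 = 146668.52677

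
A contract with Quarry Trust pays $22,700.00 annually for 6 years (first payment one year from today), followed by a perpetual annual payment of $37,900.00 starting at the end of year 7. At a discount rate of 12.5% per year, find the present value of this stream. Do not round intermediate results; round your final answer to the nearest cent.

PV of 6-year annuity: $22,700.00 × [1 − (1+0.125)^−6] / 0.125 = 92022.13454
Perpetuity value at year 6: $37,900.00 / 0.125 = 303200.00000
PV of perpetuity: 303200.00000 / (1+0.125)^6 = 149559.51987
Total PV = 92022.13454 + 149559.51987 = 241581.65441

$241581.65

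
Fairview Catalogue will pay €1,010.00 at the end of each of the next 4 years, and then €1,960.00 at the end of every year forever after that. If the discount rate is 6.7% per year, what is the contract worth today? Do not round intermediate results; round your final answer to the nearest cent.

PV of 4-year annuity: €1,010.00 × [1 − (1+0.067)^−4] / 0.067 = 3444.38107
Perpetuity value at year 4: €1,960.00 / 0.067 = 29253.73134
PV of perpetuity: 29253.73134 / (1+0.067)^4 = 22569.58591
Total PV = 3444.38107 + 22569.58591 = 26013.96697

€26013.97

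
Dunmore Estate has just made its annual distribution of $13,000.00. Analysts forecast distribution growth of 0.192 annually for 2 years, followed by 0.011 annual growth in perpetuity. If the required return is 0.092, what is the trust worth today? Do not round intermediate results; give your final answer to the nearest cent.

$223018.22

D_1 = 15496.00000
D_2 = 18471.23200
Terminal value at year 2: TV = D_2×(1+g_2)/(r−g_2) = 18674.41555/0.081 = 230548.34015
P_0 = D_1/(1+r)^1 + D_2/(1+r)^2 + TV/(1+r)^2
    = 14190.47619 + 15489.97035 + 193337.77804 = 223018.22457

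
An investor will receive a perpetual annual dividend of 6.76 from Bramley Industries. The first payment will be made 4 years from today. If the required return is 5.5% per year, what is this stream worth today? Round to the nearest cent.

Value at end of year 3: C / r = 6.76 / 0.055 = 122.9091
Discount to today: PV = 122.9091 / (1 + 0.055)^3 = 122.9091 / 1.174241 = 104.67

104.67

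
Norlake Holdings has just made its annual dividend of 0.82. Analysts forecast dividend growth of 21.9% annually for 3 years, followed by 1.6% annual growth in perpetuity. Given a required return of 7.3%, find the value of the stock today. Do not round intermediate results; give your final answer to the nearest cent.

D_1 = 0.99958
D_2 = 1.21849
D_3 = 1.48534
Terminal value at year 3: TV = D_3×(1+g_2)/(r−g_2) = 1.50910/0.057 = 26.47548
P_0 = D_1/(1+r)^1 + D_2/(1+r)^2 + D_3/(1+r)^3 + TV/(1+r)^3
    = 0.93158 + 1.05833 + 1.20234 + 21.43111 = 24.62335

24.62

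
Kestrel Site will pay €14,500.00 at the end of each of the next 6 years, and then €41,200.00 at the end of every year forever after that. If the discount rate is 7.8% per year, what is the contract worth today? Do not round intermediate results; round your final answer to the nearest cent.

€404021.76

PV of 6-year annuity: €14,500.00 × [1 − (1+0.078)^−6] / 0.078 = 67440.40732
Perpetuity value at year 6: €41,200.00 / 0.078 = 528205.12821
PV of perpetuity: 528205.12821 / (1+0.078)^6 = 336581.35017
Total PV = 67440.40732 + 336581.35017 = 404021.75749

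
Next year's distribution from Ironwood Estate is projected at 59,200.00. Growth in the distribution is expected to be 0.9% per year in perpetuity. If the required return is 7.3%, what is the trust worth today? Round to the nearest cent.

Growing perpetuity: P = D₁ / (r − g) = 59,200.0000 / (0.073 − 0.009) = 925,000.00

925000.00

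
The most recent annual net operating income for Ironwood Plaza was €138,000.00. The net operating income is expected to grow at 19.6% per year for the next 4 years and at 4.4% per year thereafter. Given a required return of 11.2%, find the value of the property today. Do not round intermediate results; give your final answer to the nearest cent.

€3499572.42

D_1 = 165048.00000
D_2 = 197397.40800
D_3 = 236087.29997
D_4 = 282360.41076
Terminal value at year 4: TV = D_4×(1+g_2)/(r−g_2) = 294784.26884/0.068 = 4335062.77699
P_0 = D_1/(1+r)^1 + D_2/(1+r)^2 + D_3/(1+r)^3 + D_4/(1+r)^4 + TV/(1+r)^4
    = 148424.46043 + 159636.38010 + 171695.24335 + 184665.02792 + 2835151.31100 = 3499572.42280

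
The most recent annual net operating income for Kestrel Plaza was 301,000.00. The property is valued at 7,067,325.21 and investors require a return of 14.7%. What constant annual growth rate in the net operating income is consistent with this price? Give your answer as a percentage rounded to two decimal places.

10.01%

P = D₀(1+g)/(r−g) ⇒ P(r−g) = D₀(1+g) ⇒ g(P+D₀) = P·r − D₀
g = (P·r − D₀)/(P + D₀) = (7,067,325.21×0.147 − 301,000.00) / (7,067,325.21 + 301,000.00) = 0.100144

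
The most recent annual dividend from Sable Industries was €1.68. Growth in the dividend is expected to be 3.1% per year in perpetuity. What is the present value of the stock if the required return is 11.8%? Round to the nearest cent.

€19.91

D₁ = D₀ × (1 + g) = €1.68 × 1.031 = €1.7321
Growing perpetuity: P = D₁ / (r − g) = €1.7321 / (0.118 − 0.031) = €19.91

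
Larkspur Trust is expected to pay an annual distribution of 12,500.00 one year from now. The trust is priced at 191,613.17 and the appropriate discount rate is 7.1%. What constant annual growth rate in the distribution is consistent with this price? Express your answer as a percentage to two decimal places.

0.58%

P = D₁/(r−g) ⇒ g = r − D₁/P = 0.071 − 12,500.00/191,613.17 = 0.005764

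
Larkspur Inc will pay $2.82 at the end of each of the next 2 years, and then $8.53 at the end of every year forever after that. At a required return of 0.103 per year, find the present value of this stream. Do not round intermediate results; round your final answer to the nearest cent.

$72.95

PV of 2-year annuity: $2.82 × [1 − (1+0.103)^−2] / 0.103 = 4.87458
Perpetuity value at year 2: $8.53 / 0.103 = 82.81553
PV of perpetuity: 82.81553 / (1+0.103)^2 = 68.07079
Total PV = 4.87458 + 68.07079 = 72.94537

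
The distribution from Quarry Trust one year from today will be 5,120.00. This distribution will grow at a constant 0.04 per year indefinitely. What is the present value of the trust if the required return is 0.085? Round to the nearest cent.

113777.78

Growing perpetuity: P = D₁ / (r − g) = 5,120.0000 / (0.085 − 0.04) = 113,777.78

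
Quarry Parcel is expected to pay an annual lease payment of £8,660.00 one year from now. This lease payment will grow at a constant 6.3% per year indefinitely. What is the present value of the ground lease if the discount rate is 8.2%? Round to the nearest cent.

Growing perpetuity: P = D₁ / (r − g) = £8,660.0000 / (0.082 − 0.063) = £455,789.47

£455789.47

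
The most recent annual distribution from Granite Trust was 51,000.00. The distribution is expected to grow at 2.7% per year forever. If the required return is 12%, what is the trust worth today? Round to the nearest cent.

D₁ = D₀ × (1 + g) = 51,000.00 × 1.027 = 52,377.0000
Growing perpetuity: P = D₁ / (r − g) = 52,377.0000 / (0.12 − 0.027) = 563,193.55

563193.55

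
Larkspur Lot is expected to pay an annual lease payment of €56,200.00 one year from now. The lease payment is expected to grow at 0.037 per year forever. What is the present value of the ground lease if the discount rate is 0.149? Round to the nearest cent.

Growing perpetuity: P = D₁ / (r − g) = €56,200.0000 / (0.149 − 0.037) = €501,785.71

€501785.71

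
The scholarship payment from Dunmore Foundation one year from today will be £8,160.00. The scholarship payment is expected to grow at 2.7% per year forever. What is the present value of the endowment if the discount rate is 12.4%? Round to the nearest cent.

£84123.71

Growing perpetuity: P = D₁ / (r − g) = £8,160.0000 / (0.124 − 0.027) = £84,123.71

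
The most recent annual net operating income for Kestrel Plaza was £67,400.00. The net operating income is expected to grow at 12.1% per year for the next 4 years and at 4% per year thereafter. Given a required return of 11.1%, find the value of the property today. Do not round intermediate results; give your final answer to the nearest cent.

£1299017.05

D_1 = 75555.40000
D_2 = 84697.60340
D_3 = 94946.01341
D_4 = 106434.48103
Terminal value at year 4: TV = D_4×(1+g_2)/(r−g_2) = 110691.86028/0.071 = 1559040.28557
P_0 = D_1/(1+r)^1 + D_2/(1+r)^2 + D_3/(1+r)^3 + D_4/(1+r)^4 + TV/(1+r)^4
    = 68006.66067 + 68618.78182 + 69236.41262 + 69859.60266 + 1023295.58820 = 1299017.04598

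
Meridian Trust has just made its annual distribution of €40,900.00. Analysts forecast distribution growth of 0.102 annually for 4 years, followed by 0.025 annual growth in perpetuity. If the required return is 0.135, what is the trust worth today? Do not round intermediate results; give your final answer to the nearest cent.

D_1 = 45071.80000
D_2 = 49669.12360
D_3 = 54735.37421
D_4 = 60318.38238
Terminal value at year 4: TV = D_4×(1+g_2)/(r−g_2) = 61826.34194/0.11 = 562057.65396
P_0 = D_1/(1+r)^1 + D_2/(1+r)^2 + D_3/(1+r)^3 + D_4/(1+r)^4 + TV/(1+r)^4
    = 39710.83700 + 38556.24879 + 37435.23010 + 36346.80491 + 338686.13668 = 490735.25749

€490735.26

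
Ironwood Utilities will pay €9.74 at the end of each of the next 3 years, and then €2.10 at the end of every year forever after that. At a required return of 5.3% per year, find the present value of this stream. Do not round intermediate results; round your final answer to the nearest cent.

PV of 3-year annuity: €9.74 × [1 − (1+0.053)^−3] / 0.053 = 26.37603
Perpetuity value at year 3: €2.10 / 0.053 = 39.62264
PV of perpetuity: 39.62264 / (1+0.053)^3 = 33.93582
Total PV = 26.37603 + 33.93582 = 60.31185

€60.31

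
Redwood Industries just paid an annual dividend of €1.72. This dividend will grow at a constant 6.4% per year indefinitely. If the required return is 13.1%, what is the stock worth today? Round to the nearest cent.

D₁ = D₀ × (1 + g) = €1.72 × 1.064 = €1.8301
Growing perpetuity: P = D₁ / (r − g) = €1.8301 / (0.131 − 0.064) = €27.31

€27.31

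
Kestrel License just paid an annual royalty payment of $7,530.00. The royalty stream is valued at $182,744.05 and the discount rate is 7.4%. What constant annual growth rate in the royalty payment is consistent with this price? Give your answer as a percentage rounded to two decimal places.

P = D₀(1+g)/(r−g) ⇒ P(r−g) = D₀(1+g) ⇒ g(P+D₀) = P·r − D₀
g = (P·r − D₀)/(P + D₀) = ($182,744.05×0.074 − $7,530.00) / ($182,744.05 + $7,530.00) = 0.031497

3.15%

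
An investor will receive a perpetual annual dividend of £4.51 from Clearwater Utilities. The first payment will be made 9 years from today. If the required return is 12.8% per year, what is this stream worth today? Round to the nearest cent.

Value at end of year 8: C / r = £4.51 / 0.128 = £35.2344
Discount to today: PV = £35.2344 / (1 + 0.128)^8 = £35.2344 / 2.621035 = £13.44

£13.44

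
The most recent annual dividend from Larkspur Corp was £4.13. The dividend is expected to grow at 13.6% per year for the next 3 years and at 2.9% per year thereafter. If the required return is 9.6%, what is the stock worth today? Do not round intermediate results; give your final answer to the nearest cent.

£83.95

D_1 = 4.69168
D_2 = 5.32975
D_3 = 6.05459
Terminal value at year 3: TV = D_3×(1+g_2)/(r−g_2) = 6.23018/0.067 = 92.98772
P_0 = D_1/(1+r)^1 + D_2/(1+r)^2 + D_3/(1+r)^3 + TV/(1+r)^3
    = 4.28073 + 4.43696 + 4.59889 + 70.63077 = 83.94736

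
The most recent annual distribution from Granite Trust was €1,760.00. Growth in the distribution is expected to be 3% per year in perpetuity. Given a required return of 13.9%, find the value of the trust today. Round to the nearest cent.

D₁ = D₀ × (1 + g) = €1,760.00 × 1.03 = €1,812.8000
Growing perpetuity: P = D₁ / (r − g) = €1,812.8000 / (0.139 − 0.03) = €16,631.19

€16631.19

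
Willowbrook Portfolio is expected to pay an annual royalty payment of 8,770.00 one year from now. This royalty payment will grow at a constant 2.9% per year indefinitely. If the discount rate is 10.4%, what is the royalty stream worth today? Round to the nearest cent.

Growing perpetuity: P = D₁ / (r − g) = 8,770.0000 / (0.104 − 0.029) = 116,933.33

116933.33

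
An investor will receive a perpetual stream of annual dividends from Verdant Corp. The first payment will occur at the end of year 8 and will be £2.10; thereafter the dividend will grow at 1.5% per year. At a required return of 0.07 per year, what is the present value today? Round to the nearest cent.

Value at end of year 7: C₁ / (r − g) = £2.10 / (0.07 − 0.015) = £38.1818
Discount to today: PV = £38.1818 / (1 + 0.07)^7 = £38.1818 / 1.605781 = £23.78

£23.78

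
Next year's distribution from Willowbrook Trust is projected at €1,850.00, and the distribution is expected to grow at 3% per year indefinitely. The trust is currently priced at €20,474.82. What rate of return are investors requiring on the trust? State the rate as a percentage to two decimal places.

P = D₁/(r − g) ⇒ r = D₁/P + g = €1,850.0000/€20,474.82 + 0.03 = 0.090355 + 0.03 = 0.120355

12.04%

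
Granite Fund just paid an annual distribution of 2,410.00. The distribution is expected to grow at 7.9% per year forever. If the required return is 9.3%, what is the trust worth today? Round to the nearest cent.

D₁ = D₀ × (1 + g) = 2,410.00 × 1.079 = 2,600.3900
Growing perpetuity: P = D₁ / (r − g) = 2,600.3900 / (0.093 − 0.079) = 185,742.14

185742.14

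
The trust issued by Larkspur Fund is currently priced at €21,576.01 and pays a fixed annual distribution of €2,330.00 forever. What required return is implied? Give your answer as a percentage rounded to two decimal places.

P = C/r ⇒ r = C/P = €2,330.00/€21,576.01 = 0.107990

10.80%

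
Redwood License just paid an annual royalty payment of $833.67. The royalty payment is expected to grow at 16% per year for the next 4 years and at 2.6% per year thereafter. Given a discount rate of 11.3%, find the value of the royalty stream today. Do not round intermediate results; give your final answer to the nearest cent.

$15302.32

D_1 = 967.05720
D_2 = 1121.78635
D_3 = 1301.27217
D_4 = 1509.47572
Terminal value at year 4: TV = D_4×(1+g_2)/(r−g_2) = 1548.72208/0.087 = 17801.40326
P_0 = D_1/(1+r)^1 + D_2/(1+r)^2 + D_3/(1+r)^3 + D_4/(1+r)^4 + TV/(1+r)^4
    = 868.87439 + 905.56541 + 943.80581 + 983.66105 + 11600.41647 = 15302.32313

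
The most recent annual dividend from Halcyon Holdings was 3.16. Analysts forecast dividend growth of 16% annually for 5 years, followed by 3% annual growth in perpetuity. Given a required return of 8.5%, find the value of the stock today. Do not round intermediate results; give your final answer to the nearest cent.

D_1 = 3.66560
D_2 = 4.25210
D_3 = 4.93243
D_4 = 5.72162
D_5 = 6.63708
Terminal value at year 5: TV = D_5×(1+g_2)/(r−g_2) = 6.83619/0.055 = 124.29440
P_0 = D_1/(1+r)^1 + D_2/(1+r)^2 + D_3/(1+r)^3 + D_4/(1+r)^4 + D_5/(1+r)^5 + TV/(1+r)^5
    = 3.37843 + 3.61197 + 3.86164 + 4.12857 + 4.41396 + 82.66142 = 102.05599

102.06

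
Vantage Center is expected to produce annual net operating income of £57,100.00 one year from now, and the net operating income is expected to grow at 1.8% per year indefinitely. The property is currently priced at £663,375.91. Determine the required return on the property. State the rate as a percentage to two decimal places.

10.41%

P = D₁/(r − g) ⇒ r = D₁/P + g = £57,100.0000/£663,375.91 + 0.018 = 0.086075 + 0.018 = 0.104075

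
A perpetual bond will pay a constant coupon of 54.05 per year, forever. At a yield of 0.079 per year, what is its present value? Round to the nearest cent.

684.18

Level perpetuity: PV = C / r = 54.05 / 0.079 = 684.18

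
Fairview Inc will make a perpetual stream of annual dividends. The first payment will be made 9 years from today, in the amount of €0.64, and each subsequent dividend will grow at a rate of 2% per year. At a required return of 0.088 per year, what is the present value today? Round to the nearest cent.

€4.79

Value at end of year 8: C₁ / (r − g) = €0.64 / (0.088 − 0.02) = €9.4118
Discount to today: PV = €9.4118 / (1 + 0.088)^8 = €9.4118 / 1.963501 = €4.79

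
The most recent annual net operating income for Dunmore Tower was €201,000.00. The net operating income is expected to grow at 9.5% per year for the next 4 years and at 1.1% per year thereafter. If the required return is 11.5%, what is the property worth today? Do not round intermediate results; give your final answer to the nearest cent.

€2586072.31

D_1 = 220095.00000
D_2 = 241004.02500
D_3 = 263899.40738
D_4 = 288969.85108
Terminal value at year 4: TV = D_4×(1+g_2)/(r−g_2) = 292148.51944/0.104 = 2809120.37921
P_0 = D_1/(1+r)^1 + D_2/(1+r)^2 + D_3/(1+r)^3 + D_4/(1+r)^4 + TV/(1+r)^4
    = 197394.61883 + 193853.90818 + 190376.70804 + 186961.87919 + 1817485.19099 = 2586072.30523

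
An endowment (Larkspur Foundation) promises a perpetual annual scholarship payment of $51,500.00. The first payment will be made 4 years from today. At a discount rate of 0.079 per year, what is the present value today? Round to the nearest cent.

Value at end of year 3: C / r = $51,500.00 / 0.079 = $651,898.7342
Discount to today: PV = $651,898.7342 / (1 + 0.079)^3 = $651,898.7342 / 1.256216 = $518,938.39

$518938.39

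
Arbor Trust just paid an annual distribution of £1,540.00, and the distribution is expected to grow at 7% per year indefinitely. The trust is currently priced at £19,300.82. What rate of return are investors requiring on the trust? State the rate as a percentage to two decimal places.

D₁ = £1,540.00 × 1.07 = £1,647.8000
P = D₁/(r − g) ⇒ r = D₁/P + g = £1,647.8000/£19,300.82 + 0.07 = 0.085375 + 0.07 = 0.155375

15.54%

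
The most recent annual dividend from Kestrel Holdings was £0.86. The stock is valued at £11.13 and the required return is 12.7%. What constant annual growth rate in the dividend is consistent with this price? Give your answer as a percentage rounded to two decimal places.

4.62%

P = D₀(1+g)/(r−g) ⇒ P(r−g) = D₀(1+g) ⇒ g(P+D₀) = P·r − D₀
g = (P·r − D₀)/(P + D₀) = (£11.13×0.127 − £0.86) / (£11.13 + £0.86) = 0.046164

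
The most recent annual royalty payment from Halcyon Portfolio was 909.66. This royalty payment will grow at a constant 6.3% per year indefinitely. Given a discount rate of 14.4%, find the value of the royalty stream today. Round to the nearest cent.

11937.88

D₁ = D₀ × (1 + g) = 909.66 × 1.063 = 966.9686
Growing perpetuity: P = D₁ / (r − g) = 966.9686 / (0.144 − 0.063) = 11,937.88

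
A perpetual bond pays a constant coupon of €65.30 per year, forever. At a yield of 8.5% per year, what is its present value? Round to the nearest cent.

Level perpetuity: PV = C / r = €65.30 / 0.085 = €768.24

€768.24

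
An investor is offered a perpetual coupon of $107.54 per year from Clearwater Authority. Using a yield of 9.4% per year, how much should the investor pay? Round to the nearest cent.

Level perpetuity: PV = C / r = $107.54 / 0.094 = $1,144.04

$1144.04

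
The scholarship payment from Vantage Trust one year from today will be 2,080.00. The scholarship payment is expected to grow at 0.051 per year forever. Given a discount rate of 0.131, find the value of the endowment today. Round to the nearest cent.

Growing perpetuity: P = D₁ / (r − g) = 2,080.0000 / (0.131 − 0.051) = 26,000.00

26000.00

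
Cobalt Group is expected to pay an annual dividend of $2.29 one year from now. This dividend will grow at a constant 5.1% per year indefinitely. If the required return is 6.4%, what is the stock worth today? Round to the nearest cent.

Growing perpetuity: P = D₁ / (r − g) = $2.2900 / (0.064 − 0.051) = $176.15

$176.15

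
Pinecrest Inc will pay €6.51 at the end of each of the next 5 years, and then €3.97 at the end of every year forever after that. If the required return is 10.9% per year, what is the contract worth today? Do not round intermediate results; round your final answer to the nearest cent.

PV of 5-year annuity: €6.51 × [1 − (1+0.109)^−5] / 0.109 = 24.12094
Perpetuity value at year 5: €3.97 / 0.109 = 36.42202
PV of perpetuity: 36.42202 / (1+0.109)^5 = 21.71232
Total PV = 24.12094 + 21.71232 = 45.83326

€45.83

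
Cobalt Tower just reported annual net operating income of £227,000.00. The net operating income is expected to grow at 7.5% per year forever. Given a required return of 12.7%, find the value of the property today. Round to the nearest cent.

£4692788.46

D₁ = D₀ × (1 + g) = £227,000.00 × 1.075 = £244,025.0000
Growing perpetuity: P = D₁ / (r − g) = £244,025.0000 / (0.127 − 0.075) = £4,692,788.46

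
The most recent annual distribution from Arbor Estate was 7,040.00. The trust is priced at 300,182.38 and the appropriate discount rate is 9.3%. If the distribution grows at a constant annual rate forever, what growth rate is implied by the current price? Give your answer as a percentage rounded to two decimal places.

6.80%

P = D₀(1+g)/(r−g) ⇒ P(r−g) = D₀(1+g) ⇒ g(P+D₀) = P·r − D₀
g = (P·r − D₀)/(P + D₀) = (300,182.38×0.093 − 7,040.00) / (300,182.38 + 7,040.00) = 0.067954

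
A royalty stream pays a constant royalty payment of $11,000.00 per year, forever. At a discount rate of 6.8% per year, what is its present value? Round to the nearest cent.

$161764.71

Level perpetuity: PV = C / r = $11,000.00 / 0.068 = $161,764.71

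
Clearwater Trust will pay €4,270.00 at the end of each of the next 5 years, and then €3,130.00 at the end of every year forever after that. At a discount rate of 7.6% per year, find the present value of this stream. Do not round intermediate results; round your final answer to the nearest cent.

€45784.29

PV of 5-year annuity: €4,270.00 × [1 − (1+0.076)^−5] / 0.076 = 17230.13284
Perpetuity value at year 5: €3,130.00 / 0.076 = 41184.21053
PV of perpetuity: 41184.21053 / (1+0.076)^5 = 28554.15999
Total PV = 17230.13284 + 28554.15999 = 45784.29283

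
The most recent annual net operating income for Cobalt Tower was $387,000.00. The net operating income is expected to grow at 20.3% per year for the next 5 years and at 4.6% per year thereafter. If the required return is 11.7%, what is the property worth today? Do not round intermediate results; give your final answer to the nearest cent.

D_1 = 465561.00000
D_2 = 560069.88300
D_3 = 673764.06925
D_4 = 810538.17531
D_5 = 975077.42489
Terminal value at year 5: TV = D_5×(1+g_2)/(r−g_2) = 1019930.98644/0.071 = 14365225.16111
P_0 = D_1/(1+r)^1 + D_2/(1+r)^2 + D_3/(1+r)^3 + D_4/(1+r)^4 + D_5/(1+r)^5 + TV/(1+r)^5
    = 416795.88183 + 448885.80648 + 483446.39677 + 520667.87405 + 560755.10518 + 8261265.35236 = 10691816.41667

$10691816.42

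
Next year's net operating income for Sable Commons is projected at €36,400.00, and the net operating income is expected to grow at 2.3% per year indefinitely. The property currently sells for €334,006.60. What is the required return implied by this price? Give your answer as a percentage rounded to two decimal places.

13.20%

P = D₁/(r − g) ⇒ r = D₁/P + g = €36,400.0000/€334,006.60 + 0.023 = 0.108980 + 0.023 = 0.131980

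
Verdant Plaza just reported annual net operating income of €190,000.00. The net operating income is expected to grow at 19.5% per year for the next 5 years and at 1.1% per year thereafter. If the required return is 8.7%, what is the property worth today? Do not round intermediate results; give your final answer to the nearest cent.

D_1 = 227050.00000
D_2 = 271324.75000
D_3 = 324233.07625
D_4 = 387458.52612
D_5 = 463012.93871
Terminal value at year 5: TV = D_5×(1+g_2)/(r−g_2) = 468106.08104/0.076 = 6159290.53997
P_0 = D_1/(1+r)^1 + D_2/(1+r)^2 + D_3/(1+r)^3 + D_4/(1+r)^4 + D_5/(1+r)^5 + TV/(1+r)^5
    = 208877.64489 + 229630.89756 + 252446.11093 + 277528.15323 + 305102.24758 + 4058662.79342 = 5332247.84761

€5332247.85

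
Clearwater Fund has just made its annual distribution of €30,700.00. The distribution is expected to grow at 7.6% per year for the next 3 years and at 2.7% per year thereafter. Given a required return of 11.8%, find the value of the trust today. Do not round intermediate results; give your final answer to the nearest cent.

€394224.03

D_1 = 33033.20000
D_2 = 35543.72320
D_3 = 38245.04616
Terminal value at year 3: TV = D_3×(1+g_2)/(r−g_2) = 39277.66241/0.091 = 431622.66384
P_0 = D_1/(1+r)^1 + D_2/(1+r)^2 + D_3/(1+r)^3 + TV/(1+r)^3
    = 29546.69052 + 28436.70751 + 27368.42333 + 308872.20615 = 394224.02751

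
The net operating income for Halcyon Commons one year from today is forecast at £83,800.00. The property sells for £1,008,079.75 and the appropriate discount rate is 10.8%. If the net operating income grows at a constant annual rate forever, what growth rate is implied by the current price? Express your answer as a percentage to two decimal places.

P = D₁/(r−g) ⇒ g = r − D₁/P = 0.108 − £83,800.00/£1,008,079.75 = 0.024872

2.49%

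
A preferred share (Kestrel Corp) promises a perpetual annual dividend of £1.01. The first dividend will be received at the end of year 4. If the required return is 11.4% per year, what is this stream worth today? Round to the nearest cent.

£6.41

Value at end of year 3: C / r = £1.01 / 0.114 = £8.8596
Discount to today: PV = £8.8596 / (1 + 0.114)^3 = £8.8596 / 1.382470 = £6.41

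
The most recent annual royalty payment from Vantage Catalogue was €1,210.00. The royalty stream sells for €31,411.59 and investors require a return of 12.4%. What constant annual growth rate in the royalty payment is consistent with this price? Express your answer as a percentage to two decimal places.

8.23%

P = D₀(1+g)/(r−g) ⇒ P(r−g) = D₀(1+g) ⇒ g(P+D₀) = P·r − D₀
g = (P·r − D₀)/(P + D₀) = (€31,411.59×0.124 − €1,210.00) / (€31,411.59 + €1,210.00) = 0.082309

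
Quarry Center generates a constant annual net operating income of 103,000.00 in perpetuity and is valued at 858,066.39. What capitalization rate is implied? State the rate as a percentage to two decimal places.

12.00%

P = C/r ⇒ r = C/P = 103,000.00/858,066.39 = 0.120037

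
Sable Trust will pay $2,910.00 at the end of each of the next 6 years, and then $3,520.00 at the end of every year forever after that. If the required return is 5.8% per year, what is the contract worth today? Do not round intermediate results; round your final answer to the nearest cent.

PV of 6-year annuity: $2,910.00 × [1 − (1+0.058)^−6] / 0.058 = 14399.77402
Perpetuity value at year 6: $3,520.00 / 0.058 = 60689.65517
PV of perpetuity: 60689.65517 / (1+0.058)^6 = 43271.37182
Total PV = 14399.77402 + 43271.37182 = 57671.14584

$57671.15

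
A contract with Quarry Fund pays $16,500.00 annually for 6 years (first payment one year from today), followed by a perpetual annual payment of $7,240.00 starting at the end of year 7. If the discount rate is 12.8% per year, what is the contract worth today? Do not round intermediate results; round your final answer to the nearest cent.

$93786.90

PV of 6-year annuity: $16,500.00 × [1 − (1+0.128)^−6] / 0.128 = 66328.58173
Perpetuity value at year 6: $7,240.00 / 0.128 = 56562.50000
PV of perpetuity: 56562.50000 / (1+0.128)^6 = 27458.32232
Total PV = 66328.58173 + 27458.32232 = 93786.90405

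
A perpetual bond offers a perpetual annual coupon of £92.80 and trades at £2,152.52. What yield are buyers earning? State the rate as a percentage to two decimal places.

4.31%

P = C/r ⇒ r = C/P = £92.80/£2,152.52 = 0.043112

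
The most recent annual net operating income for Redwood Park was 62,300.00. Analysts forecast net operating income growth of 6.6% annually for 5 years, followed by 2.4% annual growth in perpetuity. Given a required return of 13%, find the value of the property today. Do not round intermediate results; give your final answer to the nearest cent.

D_1 = 66411.80000
D_2 = 70794.97880
D_3 = 75467.44740
D_4 = 80448.29893
D_5 = 85757.88666
Terminal value at year 5: TV = D_5×(1+g_2)/(r−g_2) = 87816.07594/0.106 = 828453.54659
P_0 = D_1/(1+r)^1 + D_2/(1+r)^2 + D_3/(1+r)^3 + D_4/(1+r)^4 + D_5/(1+r)^5 + TV/(1+r)^5
    = 58771.50442 + 55442.85285 + 52302.72667 + 49340.44834 + 46545.94507 + 449651.39392 = 712054.87128

712054.87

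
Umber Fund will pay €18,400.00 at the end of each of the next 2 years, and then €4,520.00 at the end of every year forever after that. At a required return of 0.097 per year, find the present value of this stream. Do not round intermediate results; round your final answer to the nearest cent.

€70784.53

PV of 2-year annuity: €18,400.00 × [1 − (1+0.097)^−2] / 0.097 = 32062.91460
Perpetuity value at year 2: €4,520.00 / 0.097 = 46597.93814
PV of perpetuity: 46597.93814 / (1+0.097)^2 = 38721.61347
Total PV = 32062.91460 + 38721.61347 = 70784.52807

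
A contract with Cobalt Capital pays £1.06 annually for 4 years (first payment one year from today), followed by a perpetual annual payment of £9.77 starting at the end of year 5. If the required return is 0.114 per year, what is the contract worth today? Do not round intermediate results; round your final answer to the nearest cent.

£58.91

PV of 4-year annuity: £1.06 × [1 − (1+0.114)^−4] / 0.114 = 3.26070
Perpetuity value at year 4: £9.77 / 0.114 = 85.70175
PV of perpetuity: 85.70175 / (1+0.114)^4 = 55.64792
Total PV = 3.26070 + 55.64792 = 58.90862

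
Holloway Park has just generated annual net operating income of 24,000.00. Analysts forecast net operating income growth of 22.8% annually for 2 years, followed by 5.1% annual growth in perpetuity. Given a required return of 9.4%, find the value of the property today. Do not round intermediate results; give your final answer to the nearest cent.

796286.55

D_1 = 29472.00000
D_2 = 36191.61600
Terminal value at year 2: TV = D_2×(1+g_2)/(r−g_2) = 38037.38842/0.043 = 884590.42828
P_0 = D_1/(1+r)^1 + D_2/(1+r)^2 + TV/(1+r)^2
    = 26939.67093 + 30239.41125 + 739107.47026 = 796286.55244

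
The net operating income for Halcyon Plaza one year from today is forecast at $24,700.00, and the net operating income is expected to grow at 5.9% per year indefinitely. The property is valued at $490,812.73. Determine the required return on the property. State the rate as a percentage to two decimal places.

P = D₁/(r − g) ⇒ r = D₁/P + g = $24,700.0000/$490,812.73 + 0.059 = 0.050325 + 0.059 = 0.109325

10.93%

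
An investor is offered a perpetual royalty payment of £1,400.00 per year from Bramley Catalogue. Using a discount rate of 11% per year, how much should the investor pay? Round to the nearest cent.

£12727.27

Level perpetuity: PV = C / r = £1,400.00 / 0.11 = £12,727.27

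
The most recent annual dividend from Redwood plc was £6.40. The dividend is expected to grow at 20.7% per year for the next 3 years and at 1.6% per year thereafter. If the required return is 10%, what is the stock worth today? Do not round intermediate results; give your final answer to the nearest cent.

D_1 = 7.72480
D_2 = 9.32383
D_3 = 11.25387
Terminal value at year 3: TV = D_3×(1+g_2)/(r−g_2) = 11.43393/0.084 = 136.11820
P_0 = D_1/(1+r)^1 + D_2/(1+r)^2 + D_3/(1+r)^3 + TV/(1+r)^3
    = 7.02255 + 7.70565 + 8.45520 + 102.26762 = 125.45101

£125.45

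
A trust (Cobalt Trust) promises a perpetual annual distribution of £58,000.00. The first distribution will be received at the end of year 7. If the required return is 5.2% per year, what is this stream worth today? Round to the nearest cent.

Value at end of year 6: C / r = £58,000.00 / 0.052 = £1,115,384.6154
Discount to today: PV = £1,115,384.6154 / (1 + 0.052)^6 = £1,115,384.6154 / 1.355484 = £822,868.07

£822868.07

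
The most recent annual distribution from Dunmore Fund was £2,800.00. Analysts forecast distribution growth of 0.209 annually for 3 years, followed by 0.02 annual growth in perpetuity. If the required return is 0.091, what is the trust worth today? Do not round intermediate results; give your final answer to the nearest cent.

D_1 = 3385.20000
D_2 = 4092.70680
D_3 = 4948.08252
Terminal value at year 3: TV = D_3×(1+g_2)/(r−g_2) = 5047.04417/0.071 = 71085.12918
P_0 = D_1/(1+r)^1 + D_2/(1+r)^2 + D_3/(1+r)^3 + TV/(1+r)^3
    = 3102.84143 + 3438.43748 + 3810.33081 + 54739.96372 = 65091.57343

£65091.57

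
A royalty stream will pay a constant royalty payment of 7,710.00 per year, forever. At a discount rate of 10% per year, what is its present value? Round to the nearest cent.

Level perpetuity: PV = C / r = 7,710.00 / 0.1 = 77,100.00

77100.00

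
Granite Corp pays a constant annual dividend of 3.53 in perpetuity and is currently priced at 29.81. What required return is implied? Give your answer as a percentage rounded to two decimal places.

11.84%

P = C/r ⇒ r = C/P = 3.53/29.81 = 0.118417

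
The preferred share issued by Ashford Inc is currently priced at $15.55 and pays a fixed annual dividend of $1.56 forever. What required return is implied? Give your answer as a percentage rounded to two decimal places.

10.03%

P = C/r ⇒ r = C/P = $1.56/$15.55 = 0.100322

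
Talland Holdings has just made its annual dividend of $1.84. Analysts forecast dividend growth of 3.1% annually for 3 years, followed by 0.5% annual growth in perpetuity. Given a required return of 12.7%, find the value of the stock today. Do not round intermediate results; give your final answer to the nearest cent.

D_1 = 1.89704
D_2 = 1.95585
D_3 = 2.01648
Terminal value at year 3: TV = D_3×(1+g_2)/(r−g_2) = 2.02656/0.122 = 16.61116
P_0 = D_1/(1+r)^1 + D_2/(1+r)^2 + D_3/(1+r)^3 + TV/(1+r)^3
    = 1.68327 + 1.53988 + 1.40871 + 11.60455 = 16.23641

$16.24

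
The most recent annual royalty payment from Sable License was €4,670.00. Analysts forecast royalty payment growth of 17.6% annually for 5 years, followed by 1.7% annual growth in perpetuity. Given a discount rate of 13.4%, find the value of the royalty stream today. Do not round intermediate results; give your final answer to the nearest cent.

€74764.33

D_1 = 5491.92000
D_2 = 6458.49792
D_3 = 7595.19355
D_4 = 8931.94762
D_5 = 10503.97040
Terminal value at year 5: TV = D_5×(1+g_2)/(r−g_2) = 10682.53790/0.117 = 91303.74271
P_0 = D_1/(1+r)^1 + D_2/(1+r)^2 + D_3/(1+r)^3 + D_4/(1+r)^4 + D_5/(1+r)^5 + TV/(1+r)^5
    = 4842.96296 + 5022.33196 + 5208.34426 + 5401.24590 + 5601.29204 + 48688.15389 = 74764.33100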